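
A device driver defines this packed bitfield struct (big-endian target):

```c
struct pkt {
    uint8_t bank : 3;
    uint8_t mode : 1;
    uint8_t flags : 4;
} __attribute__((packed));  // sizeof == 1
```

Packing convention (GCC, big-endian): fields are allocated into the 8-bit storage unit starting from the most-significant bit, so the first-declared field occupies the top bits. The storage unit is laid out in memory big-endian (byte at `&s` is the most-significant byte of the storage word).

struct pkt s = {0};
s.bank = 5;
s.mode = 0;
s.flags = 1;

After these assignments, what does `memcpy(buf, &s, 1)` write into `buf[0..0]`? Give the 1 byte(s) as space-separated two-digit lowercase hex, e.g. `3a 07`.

a1

bank:3 = 5 → 0x5 << 5 → word 0xa0
mode:1 = 0 → 0x0 << 4 → word 0xa0
flags:4 = 1 → 0x1 << 0 → word 0xa1
word = 0xa1 → big-endian bytes:
  [0]=0xa1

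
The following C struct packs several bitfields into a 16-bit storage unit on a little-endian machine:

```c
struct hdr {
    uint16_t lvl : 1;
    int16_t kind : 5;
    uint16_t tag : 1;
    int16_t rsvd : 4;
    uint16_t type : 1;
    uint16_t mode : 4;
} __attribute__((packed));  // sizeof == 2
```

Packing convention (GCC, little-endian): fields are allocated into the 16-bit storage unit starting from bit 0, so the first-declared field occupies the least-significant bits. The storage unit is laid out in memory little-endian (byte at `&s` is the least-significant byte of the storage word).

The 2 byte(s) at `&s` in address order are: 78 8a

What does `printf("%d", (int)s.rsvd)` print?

4

[0]=0x78 [1]=0x8a (little-endian) → word 0x8a78
lvl [0+:1] = (word>>0) & 0x1 = 0
kind [1+:5] = (word>>1) & 0x1f = 28
tag [6+:1] = (word>>6) & 0x1 = 1
rsvd [7+:4] = (word>>7) & 0xf = 4  ←
type [11+:1] = (word>>11) & 0x1 = 1
mode [12+:4] = (word>>12) & 0xf = 8
rsvd signed 4b, MSB=0: value = 4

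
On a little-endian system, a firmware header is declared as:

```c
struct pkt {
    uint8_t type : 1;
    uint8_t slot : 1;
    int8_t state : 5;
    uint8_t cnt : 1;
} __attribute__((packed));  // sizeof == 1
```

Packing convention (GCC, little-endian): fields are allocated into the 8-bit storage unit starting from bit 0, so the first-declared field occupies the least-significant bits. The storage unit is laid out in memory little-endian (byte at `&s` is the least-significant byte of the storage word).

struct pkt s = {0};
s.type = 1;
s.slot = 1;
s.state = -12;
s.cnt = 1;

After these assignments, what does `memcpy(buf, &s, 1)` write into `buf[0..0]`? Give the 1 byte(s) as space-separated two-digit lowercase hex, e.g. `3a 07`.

[0+:1] type=1 & 0x1 = 0x1; word=0x01
[1+:1] slot=1 & 0x1 = 0x1; word=0x03
[2+:5] state=-12 & 0x1f = 0x14; word=0x53
[7+:1] cnt=1 & 0x1 = 0x1; word=0xd3
word = 0xd3 → little-endian bytes:
  [0]=0xd3

d3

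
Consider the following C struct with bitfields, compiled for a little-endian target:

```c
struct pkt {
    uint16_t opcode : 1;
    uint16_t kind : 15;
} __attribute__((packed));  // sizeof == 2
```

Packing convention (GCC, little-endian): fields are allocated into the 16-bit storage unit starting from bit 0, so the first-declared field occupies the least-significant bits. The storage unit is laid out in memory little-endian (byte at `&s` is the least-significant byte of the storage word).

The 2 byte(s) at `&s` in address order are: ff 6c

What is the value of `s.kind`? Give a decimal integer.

13951

[0]=0xff [1]=0x6c (little-endian) → word 0x6cff
opcode [0+:1] = (word>>0) & 0x1 = 1
kind [1+:15] = (word>>1) & 0x7fff = 13951  ←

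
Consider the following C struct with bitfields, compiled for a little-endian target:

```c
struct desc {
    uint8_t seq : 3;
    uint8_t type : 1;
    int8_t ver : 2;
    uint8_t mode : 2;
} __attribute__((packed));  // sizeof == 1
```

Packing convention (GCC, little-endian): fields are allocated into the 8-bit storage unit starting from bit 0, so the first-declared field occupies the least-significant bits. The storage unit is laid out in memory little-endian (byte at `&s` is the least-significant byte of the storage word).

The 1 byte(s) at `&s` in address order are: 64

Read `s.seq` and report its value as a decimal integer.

[0]=0x64 (little-endian) → word 0x64
seq:3 @ bit 0 → (0x64>>0)&0x7 = 0x4  ←
type:1 @ bit 3 → (0x64>>3)&0x1 = 0x0
ver:2 @ bit 4 → (0x64>>4)&0x3 = 0x2
mode:2 @ bit 6 → (0x64>>6)&0x3 = 0x1

4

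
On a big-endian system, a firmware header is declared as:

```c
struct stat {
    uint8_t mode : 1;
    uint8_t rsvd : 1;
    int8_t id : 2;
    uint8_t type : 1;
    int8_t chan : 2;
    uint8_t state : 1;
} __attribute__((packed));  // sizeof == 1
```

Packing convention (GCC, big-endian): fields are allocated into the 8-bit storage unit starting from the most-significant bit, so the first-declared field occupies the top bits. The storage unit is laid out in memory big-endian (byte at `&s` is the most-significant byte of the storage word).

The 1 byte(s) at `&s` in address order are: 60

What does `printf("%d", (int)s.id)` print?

-2

[0]=0x60 (big-endian) → word 0x60
mode [7+:1] = (word>>7) & 0x1 = 0
rsvd [6+:1] = (word>>6) & 0x1 = 1
id [4+:2] = (word>>4) & 0x3 = 2  ←
type [3+:1] = (word>>3) & 0x1 = 0
chan [1+:2] = (word>>1) & 0x3 = 0
state [0+:1] = (word>>0) & 0x1 = 0
id signed 2b, MSB=1: 2 - 4 = -2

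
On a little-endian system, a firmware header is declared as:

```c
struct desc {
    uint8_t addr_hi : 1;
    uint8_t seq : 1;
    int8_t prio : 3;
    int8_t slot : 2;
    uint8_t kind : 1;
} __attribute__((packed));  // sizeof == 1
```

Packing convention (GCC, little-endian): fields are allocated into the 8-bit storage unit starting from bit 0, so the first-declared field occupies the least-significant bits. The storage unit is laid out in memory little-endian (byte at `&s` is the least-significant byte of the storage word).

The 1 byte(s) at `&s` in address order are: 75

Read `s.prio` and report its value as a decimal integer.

-3

[0]=0x75 (little-endian) → word 0x75
addr_hi [0+:1] = (word>>0) & 0x1 = 1
seq [1+:1] = (word>>1) & 0x1 = 0
prio [2+:3] = (word>>2) & 0x7 = 5  ←
slot [5+:2] = (word>>5) & 0x3 = 3
kind [7+:1] = (word>>7) & 0x1 = 0
prio signed 3b, MSB=1: 5 - 8 = -3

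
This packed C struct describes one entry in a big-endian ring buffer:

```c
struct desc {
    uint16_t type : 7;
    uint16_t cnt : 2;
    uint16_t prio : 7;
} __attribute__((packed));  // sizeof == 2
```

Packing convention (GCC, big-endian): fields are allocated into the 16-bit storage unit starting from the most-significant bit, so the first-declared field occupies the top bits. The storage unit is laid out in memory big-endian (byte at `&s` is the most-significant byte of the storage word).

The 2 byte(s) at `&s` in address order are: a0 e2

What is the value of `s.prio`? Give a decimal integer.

98

[0]=0xa0 [1]=0xe2 (big-endian) → word 0xa0e2
type [9+:7] = (word>>9) & 0x7f = 80
cnt [7+:2] = (word>>7) & 0x3 = 1
prio [0+:7] = (word>>0) & 0x7f = 98  ←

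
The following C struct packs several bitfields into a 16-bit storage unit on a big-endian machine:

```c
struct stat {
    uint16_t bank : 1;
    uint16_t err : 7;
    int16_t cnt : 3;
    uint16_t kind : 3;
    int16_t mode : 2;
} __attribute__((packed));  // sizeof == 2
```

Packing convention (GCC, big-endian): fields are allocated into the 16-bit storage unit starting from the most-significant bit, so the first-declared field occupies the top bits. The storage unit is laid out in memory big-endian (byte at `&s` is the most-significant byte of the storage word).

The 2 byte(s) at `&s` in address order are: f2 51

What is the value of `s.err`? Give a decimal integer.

[0]=0xf2 [1]=0x51 (big-endian) → word 0xf251
bank:1 @ bit 15 → (0xf251>>15)&0x1 = 0x1
err:7 @ bit 8 → (0xf251>>8)&0x7f = 0x72  ←
cnt:3 @ bit 5 → (0xf251>>5)&0x7 = 0x2
kind:3 @ bit 2 → (0xf251>>2)&0x7 = 0x4
mode:2 @ bit 0 → (0xf251>>0)&0x3 = 0x1

114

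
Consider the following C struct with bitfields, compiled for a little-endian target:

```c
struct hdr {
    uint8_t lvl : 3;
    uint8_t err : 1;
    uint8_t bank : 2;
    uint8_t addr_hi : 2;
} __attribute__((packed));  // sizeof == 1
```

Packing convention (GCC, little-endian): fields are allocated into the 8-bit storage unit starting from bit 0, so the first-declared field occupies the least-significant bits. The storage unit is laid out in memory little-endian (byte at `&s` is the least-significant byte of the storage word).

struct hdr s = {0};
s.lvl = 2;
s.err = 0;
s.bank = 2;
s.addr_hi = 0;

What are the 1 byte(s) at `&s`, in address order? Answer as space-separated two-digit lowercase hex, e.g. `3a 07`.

lvl (3b) val=2 bits=0x2 at bit 0: 0x02
err (1b) val=0 bits=0x0 at bit 3: 0x02
bank (2b) val=2 bits=0x2 at bit 4: 0x22
addr_hi (2b) val=0 bits=0x0 at bit 6: 0x22
word = 0x22 → little-endian bytes:
  [0]=0x22

22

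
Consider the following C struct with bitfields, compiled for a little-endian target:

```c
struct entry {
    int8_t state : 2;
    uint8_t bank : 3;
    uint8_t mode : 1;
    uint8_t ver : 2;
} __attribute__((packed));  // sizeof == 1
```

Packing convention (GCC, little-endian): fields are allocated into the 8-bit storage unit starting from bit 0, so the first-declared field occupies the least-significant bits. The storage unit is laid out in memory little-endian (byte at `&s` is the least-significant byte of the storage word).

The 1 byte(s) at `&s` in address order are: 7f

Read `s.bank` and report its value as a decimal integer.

[0]=0x7f (little-endian) → word 0x7f
state:2 @ bit 0 → (0x7f>>0)&0x3 = 0x3
bank:3 @ bit 2 → (0x7f>>2)&0x7 = 0x7  ←
mode:1 @ bit 5 → (0x7f>>5)&0x1 = 0x1
ver:2 @ bit 6 → (0x7f>>6)&0x3 = 0x1

7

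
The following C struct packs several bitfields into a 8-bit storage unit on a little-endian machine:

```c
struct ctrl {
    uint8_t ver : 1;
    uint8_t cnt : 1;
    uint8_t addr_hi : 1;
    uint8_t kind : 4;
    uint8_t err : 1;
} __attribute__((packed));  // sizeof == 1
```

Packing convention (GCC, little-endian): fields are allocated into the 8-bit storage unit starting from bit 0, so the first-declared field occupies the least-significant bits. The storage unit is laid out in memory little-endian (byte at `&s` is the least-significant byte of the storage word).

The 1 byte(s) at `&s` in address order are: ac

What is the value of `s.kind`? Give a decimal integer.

[0]=0xac (little-endian) → word 0xac
ver [0+:1] = (word>>0) & 0x1 = 0
cnt [1+:1] = (word>>1) & 0x1 = 0
addr_hi [2+:1] = (word>>2) & 0x1 = 1
kind [3+:4] = (word>>3) & 0xf = 5  ←
err [7+:1] = (word>>7) & 0x1 = 1

5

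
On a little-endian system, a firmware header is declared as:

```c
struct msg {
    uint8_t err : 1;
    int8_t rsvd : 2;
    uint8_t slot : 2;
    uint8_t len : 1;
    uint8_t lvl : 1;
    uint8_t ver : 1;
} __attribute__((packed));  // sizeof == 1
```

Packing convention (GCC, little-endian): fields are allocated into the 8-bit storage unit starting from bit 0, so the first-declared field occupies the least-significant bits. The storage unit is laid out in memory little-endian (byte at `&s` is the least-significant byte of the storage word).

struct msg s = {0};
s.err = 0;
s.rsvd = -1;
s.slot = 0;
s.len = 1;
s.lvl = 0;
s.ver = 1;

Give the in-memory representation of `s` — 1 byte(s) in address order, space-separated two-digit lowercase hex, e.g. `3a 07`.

err:1 = 0 → 0x0 << 0 → word 0x00
rsvd:2 = -1 → 0x3 << 1 → word 0x06
slot:2 = 0 → 0x0 << 3 → word 0x06
len:1 = 1 → 0x1 << 5 → word 0x26
lvl:1 = 0 → 0x0 << 6 → word 0x26
ver:1 = 1 → 0x1 << 7 → word 0xa6
word = 0xa6 → little-endian bytes:
  [0]=0xa6

a6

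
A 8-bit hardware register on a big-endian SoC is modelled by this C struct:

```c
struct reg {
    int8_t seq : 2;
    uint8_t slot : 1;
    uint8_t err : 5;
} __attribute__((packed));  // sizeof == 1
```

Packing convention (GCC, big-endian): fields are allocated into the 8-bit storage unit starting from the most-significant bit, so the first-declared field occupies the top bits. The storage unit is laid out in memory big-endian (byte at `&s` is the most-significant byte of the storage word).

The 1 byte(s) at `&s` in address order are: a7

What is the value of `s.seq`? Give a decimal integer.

-2

[0]=0xa7 (big-endian) → word 0xa7
seq:2 @ bit 6 → (0xa7>>6)&0x3 = 0x2  ←
slot:1 @ bit 5 → (0xa7>>5)&0x1 = 0x1
err:5 @ bit 0 → (0xa7>>0)&0x1f = 0x7
seq signed 2b, MSB=1: 2 - 4 = -2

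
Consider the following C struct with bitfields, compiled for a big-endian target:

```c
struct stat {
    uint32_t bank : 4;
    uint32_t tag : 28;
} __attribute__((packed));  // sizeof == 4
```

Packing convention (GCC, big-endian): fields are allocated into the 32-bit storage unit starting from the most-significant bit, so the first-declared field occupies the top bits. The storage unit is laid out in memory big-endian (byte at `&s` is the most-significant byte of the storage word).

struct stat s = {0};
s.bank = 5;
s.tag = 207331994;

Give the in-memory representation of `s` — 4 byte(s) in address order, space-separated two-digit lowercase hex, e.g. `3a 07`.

[28+:4] bank=5 & 0xf = 0x5; word=0x50000000
[0+:28] tag=207331994 & 0xfffffff = 0xc5ba29a; word=0x5c5ba29a
word = 0x5c5ba29a → big-endian bytes:
  [0]=0x5c  [1]=0x5b  [2]=0xa2  [3]=0x9a

5c 5b a2 9a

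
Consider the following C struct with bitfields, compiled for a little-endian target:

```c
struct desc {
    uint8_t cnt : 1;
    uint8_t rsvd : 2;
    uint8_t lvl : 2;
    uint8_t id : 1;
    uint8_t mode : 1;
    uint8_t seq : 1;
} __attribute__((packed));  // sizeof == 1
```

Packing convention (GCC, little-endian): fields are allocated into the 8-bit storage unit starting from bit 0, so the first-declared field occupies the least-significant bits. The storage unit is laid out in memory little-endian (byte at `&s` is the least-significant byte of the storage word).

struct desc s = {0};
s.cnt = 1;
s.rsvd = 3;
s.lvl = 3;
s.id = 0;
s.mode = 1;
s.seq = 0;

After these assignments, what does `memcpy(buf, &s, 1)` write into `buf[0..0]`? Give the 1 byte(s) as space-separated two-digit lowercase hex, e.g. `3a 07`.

5f

cnt:1 = 1 → 0x1 << 0 → word 0x01
rsvd:2 = 3 → 0x3 << 1 → word 0x07
lvl:2 = 3 → 0x3 << 3 → word 0x1f
id:1 = 0 → 0x0 << 5 → word 0x1f
mode:1 = 1 → 0x1 << 6 → word 0x5f
seq:1 = 0 → 0x0 << 7 → word 0x5f
word = 0x5f → little-endian bytes:
  [0]=0x5f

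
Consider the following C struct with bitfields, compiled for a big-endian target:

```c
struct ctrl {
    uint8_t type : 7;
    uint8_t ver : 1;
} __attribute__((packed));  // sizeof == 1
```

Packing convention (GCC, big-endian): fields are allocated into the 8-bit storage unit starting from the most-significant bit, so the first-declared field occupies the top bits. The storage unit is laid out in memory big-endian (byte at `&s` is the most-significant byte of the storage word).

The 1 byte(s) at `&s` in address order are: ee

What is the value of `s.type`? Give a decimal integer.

[0]=0xee (big-endian) → word 0xee
type:7 @ bit 1 → (0xee>>1)&0x7f = 0x77  ←
ver:1 @ bit 0 → (0xee>>0)&0x1 = 0x0

119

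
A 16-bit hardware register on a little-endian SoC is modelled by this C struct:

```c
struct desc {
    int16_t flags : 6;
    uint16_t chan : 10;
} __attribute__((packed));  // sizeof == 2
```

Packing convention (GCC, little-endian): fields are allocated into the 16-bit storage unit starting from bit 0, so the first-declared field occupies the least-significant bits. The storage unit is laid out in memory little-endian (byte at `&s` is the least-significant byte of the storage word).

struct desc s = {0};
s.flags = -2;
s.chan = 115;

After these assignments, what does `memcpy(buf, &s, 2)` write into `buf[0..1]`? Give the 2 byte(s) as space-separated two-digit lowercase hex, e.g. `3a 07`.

flags (6b) val=-2 bits=0x3e at bit 0: 0x003e
chan (10b) val=115 bits=0x73 at bit 6: 0x1cfe
word = 0x1cfe → little-endian bytes:
  [0]=0xfe  [1]=0x1c

fe 1c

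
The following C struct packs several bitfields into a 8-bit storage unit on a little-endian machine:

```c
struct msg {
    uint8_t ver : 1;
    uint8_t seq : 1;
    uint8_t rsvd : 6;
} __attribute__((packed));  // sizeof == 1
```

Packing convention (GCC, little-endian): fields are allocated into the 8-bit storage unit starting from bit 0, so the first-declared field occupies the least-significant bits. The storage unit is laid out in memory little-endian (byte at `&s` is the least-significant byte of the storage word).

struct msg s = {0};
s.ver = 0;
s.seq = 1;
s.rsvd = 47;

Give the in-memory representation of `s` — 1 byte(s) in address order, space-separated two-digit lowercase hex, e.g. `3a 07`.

be

[0+:1] ver=0 & 0x1 = 0x0; word=0x00
[1+:1] seq=1 & 0x1 = 0x1; word=0x02
[2+:6] rsvd=47 & 0x3f = 0x2f; word=0xbe
word = 0xbe → little-endian bytes:
  [0]=0xbe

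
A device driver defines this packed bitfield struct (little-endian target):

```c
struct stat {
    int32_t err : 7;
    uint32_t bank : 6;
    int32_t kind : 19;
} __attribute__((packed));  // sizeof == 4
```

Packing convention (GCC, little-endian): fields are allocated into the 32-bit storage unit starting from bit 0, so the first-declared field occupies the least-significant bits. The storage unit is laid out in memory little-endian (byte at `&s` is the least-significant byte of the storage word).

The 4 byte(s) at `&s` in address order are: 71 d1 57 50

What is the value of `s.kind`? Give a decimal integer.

164542

[0]=0x71 [1]=0xd1 [2]=0x57 [3]=0x50 (little-endian) → word 0x5057d171
err:7 @ bit 0 → (0x5057d171>>0)&0x7f = 0x71
bank:6 @ bit 7 → (0x5057d171>>7)&0x3f = 0x22
kind:19 @ bit 13 → (0x5057d171>>13)&0x7ffff = 0x282be  ←
kind signed 19b, MSB=0: value = 164542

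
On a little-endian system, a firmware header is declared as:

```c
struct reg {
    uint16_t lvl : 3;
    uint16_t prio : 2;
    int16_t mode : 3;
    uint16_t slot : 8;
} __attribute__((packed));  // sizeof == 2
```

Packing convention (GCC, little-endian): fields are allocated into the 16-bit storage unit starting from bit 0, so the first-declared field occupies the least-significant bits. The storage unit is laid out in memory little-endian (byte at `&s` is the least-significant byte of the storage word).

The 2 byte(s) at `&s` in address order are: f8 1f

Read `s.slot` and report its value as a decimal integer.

[0]=0xf8 [1]=0x1f (little-endian) → word 0x1ff8
lvl:3 @ bit 0 → (0x1ff8>>0)&0x7 = 0x0
prio:2 @ bit 3 → (0x1ff8>>3)&0x3 = 0x3
mode:3 @ bit 5 → (0x1ff8>>5)&0x7 = 0x7
slot:8 @ bit 8 → (0x1ff8>>8)&0xff = 0x1f  ←

31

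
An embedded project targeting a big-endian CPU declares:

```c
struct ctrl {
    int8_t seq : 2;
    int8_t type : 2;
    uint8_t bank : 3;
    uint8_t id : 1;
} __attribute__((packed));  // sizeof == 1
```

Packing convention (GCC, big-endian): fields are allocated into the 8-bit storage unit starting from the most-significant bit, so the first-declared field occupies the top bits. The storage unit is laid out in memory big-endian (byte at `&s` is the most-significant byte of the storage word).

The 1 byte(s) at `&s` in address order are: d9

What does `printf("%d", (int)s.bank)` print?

[0]=0xd9 (big-endian) → word 0xd9
seq:2 @ bit 6 → (0xd9>>6)&0x3 = 0x3
type:2 @ bit 4 → (0xd9>>4)&0x3 = 0x1
bank:3 @ bit 1 → (0xd9>>1)&0x7 = 0x4  ←
id:1 @ bit 0 → (0xd9>>0)&0x1 = 0x1

4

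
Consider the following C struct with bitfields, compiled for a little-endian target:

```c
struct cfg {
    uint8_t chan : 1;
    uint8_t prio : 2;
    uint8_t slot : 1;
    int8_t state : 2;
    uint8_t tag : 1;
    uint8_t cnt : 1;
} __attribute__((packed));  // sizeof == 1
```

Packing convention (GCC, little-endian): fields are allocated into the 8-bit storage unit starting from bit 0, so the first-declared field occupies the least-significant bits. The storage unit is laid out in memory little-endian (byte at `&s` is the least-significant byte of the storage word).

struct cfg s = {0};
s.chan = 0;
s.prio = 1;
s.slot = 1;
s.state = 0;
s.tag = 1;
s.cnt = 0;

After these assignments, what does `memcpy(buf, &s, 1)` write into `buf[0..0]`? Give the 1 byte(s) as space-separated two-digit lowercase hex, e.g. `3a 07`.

chan:1 = 0 → 0x0 << 0 → word 0x00
prio:2 = 1 → 0x1 << 1 → word 0x02
slot:1 = 1 → 0x1 << 3 → word 0x0a
state:2 = 0 → 0x0 << 4 → word 0x0a
tag:1 = 1 → 0x1 << 6 → word 0x4a
cnt:1 = 0 → 0x0 << 7 → word 0x4a
word = 0x4a → little-endian bytes:
  [0]=0x4a

4a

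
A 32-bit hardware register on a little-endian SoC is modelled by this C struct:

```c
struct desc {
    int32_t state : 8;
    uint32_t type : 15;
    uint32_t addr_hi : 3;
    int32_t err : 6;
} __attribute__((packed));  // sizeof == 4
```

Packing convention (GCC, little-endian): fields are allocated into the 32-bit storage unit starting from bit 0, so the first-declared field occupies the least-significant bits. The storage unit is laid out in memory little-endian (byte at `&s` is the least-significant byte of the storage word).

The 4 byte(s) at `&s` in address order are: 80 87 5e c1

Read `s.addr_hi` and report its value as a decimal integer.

2

[0]=0x80 [1]=0x87 [2]=0x5e [3]=0xc1 (little-endian) → word 0xc15e8780
state [0+:8] = (word>>0) & 0xff = 128
type [8+:15] = (word>>8) & 0x7fff = 24199
addr_hi [23+:3] = (word>>23) & 0x7 = 2  ←
err [26+:6] = (word>>26) & 0x3f = 48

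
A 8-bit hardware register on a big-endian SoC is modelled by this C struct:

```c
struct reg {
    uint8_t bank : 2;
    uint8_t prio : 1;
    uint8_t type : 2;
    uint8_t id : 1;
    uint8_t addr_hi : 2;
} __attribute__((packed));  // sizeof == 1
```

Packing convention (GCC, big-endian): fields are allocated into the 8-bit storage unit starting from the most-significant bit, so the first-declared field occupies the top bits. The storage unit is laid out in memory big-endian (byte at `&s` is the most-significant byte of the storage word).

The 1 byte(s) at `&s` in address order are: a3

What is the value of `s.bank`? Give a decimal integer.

2

[0]=0xa3 (big-endian) → word 0xa3
bank:2 @ bit 6 → (0xa3>>6)&0x3 = 0x2  ←
prio:1 @ bit 5 → (0xa3>>5)&0x1 = 0x1
type:2 @ bit 3 → (0xa3>>3)&0x3 = 0x0
id:1 @ bit 2 → (0xa3>>2)&0x1 = 0x0
addr_hi:2 @ bit 0 → (0xa3>>0)&0x3 = 0x3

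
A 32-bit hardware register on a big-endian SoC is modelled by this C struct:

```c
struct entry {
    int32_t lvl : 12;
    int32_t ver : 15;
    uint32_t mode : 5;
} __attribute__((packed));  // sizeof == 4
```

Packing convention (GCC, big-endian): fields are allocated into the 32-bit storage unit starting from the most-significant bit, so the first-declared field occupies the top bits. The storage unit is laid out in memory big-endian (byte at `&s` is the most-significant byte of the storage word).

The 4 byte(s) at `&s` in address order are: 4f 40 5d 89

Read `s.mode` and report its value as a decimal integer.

9

[0]=0x4f [1]=0x40 [2]=0x5d [3]=0x89 (big-endian) → word 0x4f405d89
lvl:12 @ bit 20 → (0x4f405d89>>20)&0xfff = 0x4f4
ver:15 @ bit 5 → (0x4f405d89>>5)&0x7fff = 0x2ec
mode:5 @ bit 0 → (0x4f405d89>>0)&0x1f = 0x9  ←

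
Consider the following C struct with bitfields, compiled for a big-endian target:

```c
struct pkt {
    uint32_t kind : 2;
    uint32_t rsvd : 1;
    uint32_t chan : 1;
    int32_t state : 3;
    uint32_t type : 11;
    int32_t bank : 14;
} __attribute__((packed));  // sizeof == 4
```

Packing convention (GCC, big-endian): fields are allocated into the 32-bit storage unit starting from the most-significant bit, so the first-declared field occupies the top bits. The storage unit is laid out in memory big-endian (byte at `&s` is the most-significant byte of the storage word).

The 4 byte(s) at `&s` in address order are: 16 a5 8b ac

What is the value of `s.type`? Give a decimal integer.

[0]=0x16 [1]=0xa5 [2]=0x8b [3]=0xac (big-endian) → word 0x16a58bac
kind:2 @ bit 30 → (0x16a58bac>>30)&0x3 = 0x0
rsvd:1 @ bit 29 → (0x16a58bac>>29)&0x1 = 0x0
chan:1 @ bit 28 → (0x16a58bac>>28)&0x1 = 0x1
state:3 @ bit 25 → (0x16a58bac>>25)&0x7 = 0x3
type:11 @ bit 14 → (0x16a58bac>>14)&0x7ff = 0x296  ←
bank:14 @ bit 0 → (0x16a58bac>>0)&0x3fff = 0xbac

662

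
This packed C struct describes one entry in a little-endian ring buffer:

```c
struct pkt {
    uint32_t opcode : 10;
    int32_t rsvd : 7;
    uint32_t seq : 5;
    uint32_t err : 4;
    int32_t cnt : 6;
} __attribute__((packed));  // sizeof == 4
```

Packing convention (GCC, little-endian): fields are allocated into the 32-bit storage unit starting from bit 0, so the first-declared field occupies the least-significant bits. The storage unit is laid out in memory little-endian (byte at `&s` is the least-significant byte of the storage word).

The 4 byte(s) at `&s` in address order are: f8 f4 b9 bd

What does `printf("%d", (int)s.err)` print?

[0]=0xf8 [1]=0xf4 [2]=0xb9 [3]=0xbd (little-endian) → word 0xbdb9f4f8
opcode [0+:10] = (word>>0) & 0x3ff = 248
rsvd [10+:7] = (word>>10) & 0x7f = 125
seq [17+:5] = (word>>17) & 0x1f = 28
err [22+:4] = (word>>22) & 0xf = 6  ←
cnt [26+:6] = (word>>26) & 0x3f = 47

6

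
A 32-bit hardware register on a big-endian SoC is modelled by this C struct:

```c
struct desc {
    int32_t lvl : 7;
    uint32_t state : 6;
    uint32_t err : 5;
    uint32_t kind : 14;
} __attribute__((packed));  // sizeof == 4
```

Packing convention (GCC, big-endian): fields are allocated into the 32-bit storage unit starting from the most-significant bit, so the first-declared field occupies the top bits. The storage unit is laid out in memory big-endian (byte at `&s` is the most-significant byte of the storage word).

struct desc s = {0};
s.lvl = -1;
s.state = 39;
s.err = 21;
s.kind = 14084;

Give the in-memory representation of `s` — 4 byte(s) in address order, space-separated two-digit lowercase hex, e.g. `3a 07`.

ff 3d 77 04

lvl:7 = -1 → 0x7f << 25 → word 0xfe000000
state:6 = 39 → 0x27 << 19 → word 0xff380000
err:5 = 21 → 0x15 << 14 → word 0xff3d4000
kind:14 = 14084 → 0x3704 << 0 → word 0xff3d7704
word = 0xff3d7704 → big-endian bytes:
  [0]=0xff  [1]=0x3d  [2]=0x77  [3]=0x04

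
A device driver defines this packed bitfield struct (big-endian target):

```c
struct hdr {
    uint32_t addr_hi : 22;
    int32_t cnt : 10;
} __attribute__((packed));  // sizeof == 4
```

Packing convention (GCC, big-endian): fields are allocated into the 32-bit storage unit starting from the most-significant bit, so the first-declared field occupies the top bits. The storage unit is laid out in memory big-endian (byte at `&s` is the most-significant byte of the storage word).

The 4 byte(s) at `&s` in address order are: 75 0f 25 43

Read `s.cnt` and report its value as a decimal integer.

[0]=0x75 [1]=0x0f [2]=0x25 [3]=0x43 (big-endian) → word 0x750f2543
addr_hi:22 @ bit 10 → (0x750f2543>>10)&0x3fffff = 0x1d43c9
cnt:10 @ bit 0 → (0x750f2543>>0)&0x3ff = 0x143  ←
cnt signed 10b, MSB=0: value = 323

323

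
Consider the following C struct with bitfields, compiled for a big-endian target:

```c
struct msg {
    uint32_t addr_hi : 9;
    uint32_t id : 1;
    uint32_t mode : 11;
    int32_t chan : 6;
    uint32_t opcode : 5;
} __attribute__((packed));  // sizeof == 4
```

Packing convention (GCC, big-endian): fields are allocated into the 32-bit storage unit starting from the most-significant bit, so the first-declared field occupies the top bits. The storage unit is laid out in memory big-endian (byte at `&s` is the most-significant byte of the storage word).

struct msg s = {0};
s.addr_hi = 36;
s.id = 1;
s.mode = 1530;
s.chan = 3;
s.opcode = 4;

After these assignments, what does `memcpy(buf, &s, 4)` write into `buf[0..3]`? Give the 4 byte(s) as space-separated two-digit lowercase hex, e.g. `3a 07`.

addr_hi:9 = 36 → 0x24 << 23 → word 0x12000000
id:1 = 1 → 0x1 << 22 → word 0x12400000
mode:11 = 1530 → 0x5fa << 11 → word 0x126fd000
chan:6 = 3 → 0x3 << 5 → word 0x126fd060
opcode:5 = 4 → 0x4 << 0 → word 0x126fd064
word = 0x126fd064 → big-endian bytes:
  [0]=0x12  [1]=0x6f  [2]=0xd0  [3]=0x64

12 6f d0 64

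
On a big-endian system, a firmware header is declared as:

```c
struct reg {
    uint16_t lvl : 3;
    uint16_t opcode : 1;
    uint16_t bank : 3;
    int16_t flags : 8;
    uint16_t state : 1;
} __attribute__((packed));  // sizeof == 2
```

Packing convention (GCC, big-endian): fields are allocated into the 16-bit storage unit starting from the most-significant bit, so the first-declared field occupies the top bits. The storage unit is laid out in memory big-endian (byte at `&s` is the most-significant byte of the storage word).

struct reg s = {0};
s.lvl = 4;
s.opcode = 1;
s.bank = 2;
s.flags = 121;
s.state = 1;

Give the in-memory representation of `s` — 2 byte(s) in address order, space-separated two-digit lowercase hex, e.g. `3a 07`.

94 f3

lvl:3 = 4 → 0x4 << 13 → word 0x8000
opcode:1 = 1 → 0x1 << 12 → word 0x9000
bank:3 = 2 → 0x2 << 9 → word 0x9400
flags:8 = 121 → 0x79 << 1 → word 0x94f2
state:1 = 1 → 0x1 << 0 → word 0x94f3
word = 0x94f3 → big-endian bytes:
  [0]=0x94  [1]=0xf3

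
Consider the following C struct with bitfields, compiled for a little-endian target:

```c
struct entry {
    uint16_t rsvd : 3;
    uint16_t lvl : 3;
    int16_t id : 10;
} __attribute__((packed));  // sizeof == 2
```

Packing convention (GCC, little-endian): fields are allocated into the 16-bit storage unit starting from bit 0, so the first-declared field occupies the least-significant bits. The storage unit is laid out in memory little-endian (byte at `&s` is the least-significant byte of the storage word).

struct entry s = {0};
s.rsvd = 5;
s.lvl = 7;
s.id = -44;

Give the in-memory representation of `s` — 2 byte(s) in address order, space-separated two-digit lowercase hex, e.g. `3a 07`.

[0+:3] rsvd=5 & 0x7 = 0x5; word=0x0005
[3+:3] lvl=7 & 0x7 = 0x7; word=0x003d
[6+:10] id=-44 & 0x3ff = 0x3d4; word=0xf53d
word = 0xf53d → little-endian bytes:
  [0]=0x3d  [1]=0xf5

3d f5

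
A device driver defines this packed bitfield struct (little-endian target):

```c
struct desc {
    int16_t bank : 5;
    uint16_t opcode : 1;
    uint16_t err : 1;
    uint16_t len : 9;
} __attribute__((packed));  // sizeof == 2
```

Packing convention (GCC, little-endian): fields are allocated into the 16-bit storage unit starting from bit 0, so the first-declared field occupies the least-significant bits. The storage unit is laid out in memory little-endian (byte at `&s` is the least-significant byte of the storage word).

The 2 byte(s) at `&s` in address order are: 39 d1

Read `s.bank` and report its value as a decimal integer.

[0]=0x39 [1]=0xd1 (little-endian) → word 0xd139
bank [0+:5] = (word>>0) & 0x1f = 25  ←
opcode [5+:1] = (word>>5) & 0x1 = 1
err [6+:1] = (word>>6) & 0x1 = 0
len [7+:9] = (word>>7) & 0x1ff = 418
bank signed 5b, MSB=1: 25 - 32 = -7

-7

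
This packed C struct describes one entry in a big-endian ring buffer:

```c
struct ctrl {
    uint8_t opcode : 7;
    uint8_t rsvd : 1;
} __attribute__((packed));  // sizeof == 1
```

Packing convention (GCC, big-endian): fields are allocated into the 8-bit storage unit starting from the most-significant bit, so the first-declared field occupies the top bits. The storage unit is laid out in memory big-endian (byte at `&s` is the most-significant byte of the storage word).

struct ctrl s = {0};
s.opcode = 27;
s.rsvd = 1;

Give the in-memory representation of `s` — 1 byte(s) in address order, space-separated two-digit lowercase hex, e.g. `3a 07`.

opcode:7 = 27 → 0x1b << 1 → word 0x36
rsvd:1 = 1 → 0x1 << 0 → word 0x37
word = 0x37 → big-endian bytes:
  [0]=0x37

37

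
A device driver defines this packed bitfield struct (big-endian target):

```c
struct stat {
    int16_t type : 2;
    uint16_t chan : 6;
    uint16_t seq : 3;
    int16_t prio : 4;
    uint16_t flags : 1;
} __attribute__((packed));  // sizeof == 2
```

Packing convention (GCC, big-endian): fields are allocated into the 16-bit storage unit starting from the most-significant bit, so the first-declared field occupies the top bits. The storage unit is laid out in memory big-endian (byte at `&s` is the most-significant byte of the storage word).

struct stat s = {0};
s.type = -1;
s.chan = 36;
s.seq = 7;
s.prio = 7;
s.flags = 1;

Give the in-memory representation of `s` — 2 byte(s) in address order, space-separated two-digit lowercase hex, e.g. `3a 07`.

type:2 = -1 → 0x3 << 14 → word 0xc000
chan:6 = 36 → 0x24 << 8 → word 0xe400
seq:3 = 7 → 0x7 << 5 → word 0xe4e0
prio:4 = 7 → 0x7 << 1 → word 0xe4ee
flags:1 = 1 → 0x1 << 0 → word 0xe4ef
word = 0xe4ef → big-endian bytes:
  [0]=0xe4  [1]=0xef

e4 ef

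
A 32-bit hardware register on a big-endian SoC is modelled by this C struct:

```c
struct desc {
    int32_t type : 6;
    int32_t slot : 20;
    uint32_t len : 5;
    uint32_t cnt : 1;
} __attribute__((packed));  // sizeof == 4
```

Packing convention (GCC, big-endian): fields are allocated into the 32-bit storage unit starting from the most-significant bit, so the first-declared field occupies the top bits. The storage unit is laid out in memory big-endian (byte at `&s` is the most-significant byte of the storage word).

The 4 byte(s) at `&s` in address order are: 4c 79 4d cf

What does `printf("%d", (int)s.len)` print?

[0]=0x4c [1]=0x79 [2]=0x4d [3]=0xcf (big-endian) → word 0x4c794dcf
type [26+:6] = (word>>26) & 0x3f = 19
slot [6+:20] = (word>>6) & 0xfffff = 124215
len [1+:5] = (word>>1) & 0x1f = 7  ←
cnt [0+:1] = (word>>0) & 0x1 = 1

7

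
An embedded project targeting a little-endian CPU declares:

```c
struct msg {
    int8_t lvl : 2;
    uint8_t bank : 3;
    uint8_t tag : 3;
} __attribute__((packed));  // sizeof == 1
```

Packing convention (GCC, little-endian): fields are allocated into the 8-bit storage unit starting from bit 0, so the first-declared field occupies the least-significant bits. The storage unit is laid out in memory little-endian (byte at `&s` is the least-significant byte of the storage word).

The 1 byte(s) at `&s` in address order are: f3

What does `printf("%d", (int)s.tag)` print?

7

[0]=0xf3 (little-endian) → word 0xf3
lvl:2 @ bit 0 → (0xf3>>0)&0x3 = 0x3
bank:3 @ bit 2 → (0xf3>>2)&0x7 = 0x4
tag:3 @ bit 5 → (0xf3>>5)&0x7 = 0x7  ←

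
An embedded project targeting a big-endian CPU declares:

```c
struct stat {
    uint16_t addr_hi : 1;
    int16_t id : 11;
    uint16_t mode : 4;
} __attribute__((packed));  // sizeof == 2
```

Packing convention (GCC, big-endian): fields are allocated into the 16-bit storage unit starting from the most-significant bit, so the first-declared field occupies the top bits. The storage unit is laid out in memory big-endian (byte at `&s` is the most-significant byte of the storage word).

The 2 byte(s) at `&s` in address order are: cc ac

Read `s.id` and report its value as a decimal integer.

-822

[0]=0xcc [1]=0xac (big-endian) → word 0xccac
addr_hi:1 @ bit 15 → (0xccac>>15)&0x1 = 0x1
id:11 @ bit 4 → (0xccac>>4)&0x7ff = 0x4ca  ←
mode:4 @ bit 0 → (0xccac>>0)&0xf = 0xc
id signed 11b, MSB=1: 1226 - 2048 = -822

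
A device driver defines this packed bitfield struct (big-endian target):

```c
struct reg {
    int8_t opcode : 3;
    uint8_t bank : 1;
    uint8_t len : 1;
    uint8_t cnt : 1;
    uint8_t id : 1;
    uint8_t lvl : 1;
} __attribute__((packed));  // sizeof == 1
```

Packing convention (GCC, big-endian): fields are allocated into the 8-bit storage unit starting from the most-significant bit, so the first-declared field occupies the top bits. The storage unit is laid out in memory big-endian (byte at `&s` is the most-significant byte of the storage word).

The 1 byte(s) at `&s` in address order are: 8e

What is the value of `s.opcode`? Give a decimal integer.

[0]=0x8e (big-endian) → word 0x8e
opcode:3 @ bit 5 → (0x8e>>5)&0x7 = 0x4  ←
bank:1 @ bit 4 → (0x8e>>4)&0x1 = 0x0
len:1 @ bit 3 → (0x8e>>3)&0x1 = 0x1
cnt:1 @ bit 2 → (0x8e>>2)&0x1 = 0x1
id:1 @ bit 1 → (0x8e>>1)&0x1 = 0x1
lvl:1 @ bit 0 → (0x8e>>0)&0x1 = 0x0
opcode signed 3b, MSB=1: 4 - 8 = -4

-4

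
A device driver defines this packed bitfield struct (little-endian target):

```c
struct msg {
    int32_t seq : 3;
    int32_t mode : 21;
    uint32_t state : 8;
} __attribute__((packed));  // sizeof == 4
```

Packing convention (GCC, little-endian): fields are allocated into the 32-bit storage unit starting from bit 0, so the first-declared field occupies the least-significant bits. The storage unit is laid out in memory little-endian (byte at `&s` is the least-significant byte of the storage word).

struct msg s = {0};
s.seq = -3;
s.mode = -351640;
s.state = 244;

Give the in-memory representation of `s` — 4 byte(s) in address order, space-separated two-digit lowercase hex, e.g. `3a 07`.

[0+:3] seq=-3 & 0x7 = 0x5; word=0x00000005
[3+:21] mode=-351640 & 0x1fffff = 0x1aa268; word=0x00d51345
[24+:8] state=244 & 0xff = 0xf4; word=0xf4d51345
word = 0xf4d51345 → little-endian bytes:
  [0]=0x45  [1]=0x13  [2]=0xd5  [3]=0xf4

45 13 d5 f4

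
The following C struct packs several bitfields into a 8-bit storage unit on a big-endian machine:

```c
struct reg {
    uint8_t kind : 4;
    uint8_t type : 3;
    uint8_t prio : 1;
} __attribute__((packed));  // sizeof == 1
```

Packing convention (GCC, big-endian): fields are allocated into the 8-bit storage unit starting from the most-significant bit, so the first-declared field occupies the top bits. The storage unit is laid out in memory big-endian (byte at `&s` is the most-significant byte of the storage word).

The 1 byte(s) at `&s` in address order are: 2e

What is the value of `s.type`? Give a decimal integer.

[0]=0x2e (big-endian) → word 0x2e
kind:4 @ bit 4 → (0x2e>>4)&0xf = 0x2
type:3 @ bit 1 → (0x2e>>1)&0x7 = 0x7  ←
prio:1 @ bit 0 → (0x2e>>0)&0x1 = 0x0

7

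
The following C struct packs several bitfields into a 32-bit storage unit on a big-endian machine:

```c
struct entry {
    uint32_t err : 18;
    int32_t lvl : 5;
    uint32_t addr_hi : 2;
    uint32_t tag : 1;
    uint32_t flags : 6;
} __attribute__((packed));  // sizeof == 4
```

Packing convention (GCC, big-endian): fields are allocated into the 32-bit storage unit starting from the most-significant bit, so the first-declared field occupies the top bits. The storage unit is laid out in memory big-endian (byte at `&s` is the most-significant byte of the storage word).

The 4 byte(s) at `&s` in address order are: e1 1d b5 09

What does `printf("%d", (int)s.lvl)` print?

[0]=0xe1 [1]=0x1d [2]=0xb5 [3]=0x09 (big-endian) → word 0xe11db509
err:18 @ bit 14 → (0xe11db509>>14)&0x3ffff = 0x38476
lvl:5 @ bit 9 → (0xe11db509>>9)&0x1f = 0x1a  ←
addr_hi:2 @ bit 7 → (0xe11db509>>7)&0x3 = 0x2
tag:1 @ bit 6 → (0xe11db509>>6)&0x1 = 0x0
flags:6 @ bit 0 → (0xe11db509>>0)&0x3f = 0x9
lvl signed 5b, MSB=1: 26 - 32 = -6

-6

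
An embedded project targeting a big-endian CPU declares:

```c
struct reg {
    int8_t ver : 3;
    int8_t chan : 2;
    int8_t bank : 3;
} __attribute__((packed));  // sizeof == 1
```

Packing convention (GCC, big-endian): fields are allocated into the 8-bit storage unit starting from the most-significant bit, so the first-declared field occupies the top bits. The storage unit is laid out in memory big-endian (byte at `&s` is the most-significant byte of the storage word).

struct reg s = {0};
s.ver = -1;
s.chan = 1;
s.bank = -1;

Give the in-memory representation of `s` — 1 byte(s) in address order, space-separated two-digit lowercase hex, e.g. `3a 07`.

ef

ver (3b) val=-1 bits=0x7 at bit 5: 0xe0
chan (2b) val=1 bits=0x1 at bit 3: 0xe8
bank (3b) val=-1 bits=0x7 at bit 0: 0xef
word = 0xef → big-endian bytes:
  [0]=0xef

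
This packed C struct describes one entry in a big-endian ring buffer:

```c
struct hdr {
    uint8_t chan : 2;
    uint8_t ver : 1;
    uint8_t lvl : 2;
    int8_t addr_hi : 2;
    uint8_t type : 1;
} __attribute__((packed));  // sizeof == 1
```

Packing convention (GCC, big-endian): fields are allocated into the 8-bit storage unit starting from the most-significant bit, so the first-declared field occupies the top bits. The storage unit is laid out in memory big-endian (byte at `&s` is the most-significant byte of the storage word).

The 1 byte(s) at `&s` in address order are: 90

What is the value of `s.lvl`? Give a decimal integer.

[0]=0x90 (big-endian) → word 0x90
chan:2 @ bit 6 → (0x90>>6)&0x3 = 0x2
ver:1 @ bit 5 → (0x90>>5)&0x1 = 0x0
lvl:2 @ bit 3 → (0x90>>3)&0x3 = 0x2  ←
addr_hi:2 @ bit 1 → (0x90>>1)&0x3 = 0x0
type:1 @ bit 0 → (0x90>>0)&0x1 = 0x0

2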